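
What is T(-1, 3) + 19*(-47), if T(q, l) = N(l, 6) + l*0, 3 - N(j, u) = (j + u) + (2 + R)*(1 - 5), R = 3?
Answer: -879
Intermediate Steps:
N(j, u) = 23 - j - u (N(j, u) = 3 - ((j + u) + (2 + 3)*(1 - 5)) = 3 - ((j + u) + 5*(-4)) = 3 - ((j + u) - 20) = 3 - (-20 + j + u) = 3 + (20 - j - u) = 23 - j - u)
T(q, l) = 17 - l (T(q, l) = (23 - l - 1*6) + l*0 = (23 - l - 6) + 0 = (17 - l) + 0 = 17 - l)
T(-1, 3) + 19*(-47) = (17 - 1*3) + 19*(-47) = (17 - 3) - 893 = 14 - 893 = -879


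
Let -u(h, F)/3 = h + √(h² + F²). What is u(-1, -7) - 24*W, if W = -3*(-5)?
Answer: -357 - 15*√2 ≈ -378.21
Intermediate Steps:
u(h, F) = -3*h - 3*√(F² + h²) (u(h, F) = -3*(h + √(h² + F²)) = -3*(h + √(F² + h²)) = -3*h - 3*√(F² + h²))
W = 15
u(-1, -7) - 24*W = (-3*(-1) - 3*√((-7)² + (-1)²)) - 24*15 = (3 - 3*√(49 + 1)) - 360 = (3 - 15*√2) - 360 = -357 - 15*√2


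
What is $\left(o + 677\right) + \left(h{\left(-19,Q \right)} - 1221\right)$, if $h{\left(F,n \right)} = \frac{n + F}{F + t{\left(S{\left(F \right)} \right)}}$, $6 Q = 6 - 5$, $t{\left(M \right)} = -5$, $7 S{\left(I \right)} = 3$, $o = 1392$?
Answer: $\frac{122225}{144} \approx 848.79$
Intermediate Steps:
$S{\left(I \right)} = \frac{3}{7}$ ($S{\left(I \right)} = \frac{1}{7} \cdot 3 = \frac{3}{7}$)
$Q = \frac{1}{6}$ ($Q = \frac{6 - 5}{6} = \frac{1}{6} \cdot 1 = \frac{1}{6} \approx 0.16667$)
$h{\left(F,n \right)} = \frac{F + n}{-5 + F}$ ($h{\left(F,n \right)} = \frac{n + F}{F - 5} = \frac{F + n}{-5 + F}$)
$\left(o + 677\right) + \left(h{\left(-19,Q \right)} - 1221\right) = \left(1392 + 677\right) - \left(1221 - \frac{-19 + \frac{1}{6}}{-5 - 19}\right) = 2069 - \left(1221 - \frac{1}{-24} \left(- \frac{113}{6}\right)\right) = 2069 - \frac{175711}{144} = \frac{122225}{144}$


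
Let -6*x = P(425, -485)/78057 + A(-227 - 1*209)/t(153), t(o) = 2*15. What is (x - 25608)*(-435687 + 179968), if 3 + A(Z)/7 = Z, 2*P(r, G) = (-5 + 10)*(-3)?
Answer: 5108117565202277/780570 ≈ 6.5441e+9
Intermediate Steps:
t(o) = 30
P(r, G) = -15/2 (P(r, G) = ((-5 + 10)*(-3))/2 = (5*(-3))/2 = (½)*(-15) = -15/2)
A(Z) = -21 + 7*Z
x = 13326077/780570 (x = -(-15/2/78057 + (-21 + 7*(-227 - 1*209))/30)/6 = -(-15/2*1/78057 + (-21 + 7*(-227 - 209))*(1/30))/6 = -(-5/52038 + (-21 + 7*(-436))*(1/30))/6 = -(-5/52038 + (-21 - 3052)*(1/30))/6 = -(-5/52038 - 3073*1/30)/6 = -(-5/52038 - 3073/30)/6 = -⅙*(-13326077/130095) = 13326077/780570 ≈ 17.072)
(x - 25608)*(-435687 + 179968) = (13326077/780570 - 25608)*(-435687 + 179968) = -19975510483/780570*(-255719) = 5108117565202277/780570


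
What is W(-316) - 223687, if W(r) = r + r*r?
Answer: -124147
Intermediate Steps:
W(r) = r + r²
W(-316) - 223687 = -316*(1 - 316) - 223687 = -316*(-315) - 223687 = 99540 - 223687 = -124147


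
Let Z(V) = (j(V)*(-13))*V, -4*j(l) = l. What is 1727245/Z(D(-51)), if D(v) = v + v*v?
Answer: 26573/325125 ≈ 0.081732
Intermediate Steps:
j(l) = -l/4
D(v) = v + v²
Z(V) = 13*V²/4 (Z(V) = (-V/4*(-13))*V = (13*V/4)*V = 13*V²/4)
1727245/Z(D(-51)) = 1727245/((13*(-51*(1 - 51))²/4)) = 1727245/((13*(-51*(-50))²/4)) = 1727245/(((13/4)*2550²)) = 1727245/(((13/4)*6502500)) = 1727245/21133125 = 1727245*(1/21133125) = 26573/325125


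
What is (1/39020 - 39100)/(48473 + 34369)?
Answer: -1525681999/3232494840 ≈ -0.47198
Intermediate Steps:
(1/39020 - 39100)/(48473 + 34369) = (1/39020 - 39100)/82842 = -1525681999/39020*1/82842 = -1525681999/3232494840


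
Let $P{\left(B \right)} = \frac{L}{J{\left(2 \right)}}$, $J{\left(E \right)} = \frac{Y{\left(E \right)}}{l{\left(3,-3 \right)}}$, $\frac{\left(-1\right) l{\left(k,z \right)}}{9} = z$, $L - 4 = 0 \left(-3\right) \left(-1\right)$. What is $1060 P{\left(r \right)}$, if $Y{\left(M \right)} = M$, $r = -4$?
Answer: $57240$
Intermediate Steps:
$L = 4$ ($L = 4 + 0 \left(-3\right) \left(-1\right) = 4 + 0 \left(-1\right) = 4 + 0 = 4$)
$l{\left(k,z \right)} = - 9 z$
$J{\left(E \right)} = \frac{E}{27}$ ($J{\left(E \right)} = \frac{E}{\left(-9\right) \left(-3\right)} = \frac{E}{27}$)
$P{\left(B \right)} = 54$ ($P{\left(B \right)} = \frac{4}{\frac{1}{27} \cdot 2} = \frac{4}{\frac{2}{27}} = 4 \cdot \frac{27}{2} = 54$)
$1060 P{\left(r \right)} = 1060 \cdot 54 = 57240$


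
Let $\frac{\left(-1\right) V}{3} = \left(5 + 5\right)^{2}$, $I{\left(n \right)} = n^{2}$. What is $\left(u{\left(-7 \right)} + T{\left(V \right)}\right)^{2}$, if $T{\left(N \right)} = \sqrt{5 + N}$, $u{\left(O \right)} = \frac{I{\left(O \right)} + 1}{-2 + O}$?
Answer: $\frac{\left(50 - 9 i \sqrt{295}\right)^{2}}{81} \approx -264.14 - 190.84 i$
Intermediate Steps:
$V = -300$ ($V = - 3 \left(5 + 5\right)^{2} = - 3 \cdot 10^{2} = \left(-3\right) 100 = -300$)
$u{\left(O \right)} = \frac{1 + O^{2}}{-2 + O}$ ($u{\left(O \right)} = \frac{O^{2} + 1}{-2 + O} = \frac{1 + O^{2}}{-2 + O}$)
$\left(u{\left(-7 \right)} + T{\left(V \right)}\right)^{2} = \left(\frac{1 + \left(-7\right)^{2}}{-2 - 7} + \sqrt{5 - 300}\right)^{2} = \left(\frac{1 + 49}{-9} + \sqrt{-295}\right)^{2} = \left(\left(- \frac{1}{9}\right) 50 + i \sqrt{295}\right)^{2} = \left(- \frac{50}{9} + i \sqrt{295}\right)^{2}$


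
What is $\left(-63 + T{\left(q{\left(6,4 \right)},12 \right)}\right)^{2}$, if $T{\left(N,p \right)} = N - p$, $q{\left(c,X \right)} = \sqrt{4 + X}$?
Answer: $5633 - 300 \sqrt{2} \approx 5208.7$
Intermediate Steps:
$\left(-63 + T{\left(q{\left(6,4 \right)},12 \right)}\right)^{2} = \left(-63 + \left(\sqrt{4 + 4} - 12\right)\right)^{2} = \left(-63 - \left(12 - \sqrt{8}\right)\right)^{2} = \left(-63 - \left(12 - 2 \sqrt{2}\right)\right)^{2} = \left(-75 + 2 \sqrt{2}\right)^{2}$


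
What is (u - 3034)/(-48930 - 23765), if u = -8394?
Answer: 11428/72695 ≈ 0.15720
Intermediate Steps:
(u - 3034)/(-48930 - 23765) = (-8394 - 3034)/(-48930 - 23765) = -11428/(-72695) = -11428*(-1/72695) = 11428/72695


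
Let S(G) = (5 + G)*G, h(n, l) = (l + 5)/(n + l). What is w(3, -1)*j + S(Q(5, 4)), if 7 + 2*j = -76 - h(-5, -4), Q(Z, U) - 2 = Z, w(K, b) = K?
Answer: -121/3 ≈ -40.333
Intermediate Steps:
h(n, l) = (5 + l)/(l + n)
Q(Z, U) = 2 + Z
S(G) = G*(5 + G)
j = -373/9 (j = -7/2 + (-76 - (5 - 4)/(-4 - 5))/2 = -7/2 + (-76 - 1/(-9))/2 = -7/2 + (-76 - (-1)/9)/2 = -7/2 + (-76 - 1*(-⅑))/2 = -7/2 + (-76 + ⅑)/2 = -7/2 + (½)*(-683/9) = -7/2 - 683/18 = -373/9 ≈ -41.444)
w(3, -1)*j + S(Q(5, 4)) = 3*(-373/9) + (2 + 5)*(5 + (2 + 5)) = -373/3 + 7*(5 + 7) = -373/3 + 7*12 = -373/3 + 84 = -121/3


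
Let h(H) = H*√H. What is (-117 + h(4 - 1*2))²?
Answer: 13697 - 468*√2 ≈ 13035.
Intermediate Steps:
h(H) = H^(3/2)
(-117 + h(4 - 1*2))² = (-117 + (4 - 1*2)^(3/2))² = (-117 + (4 - 2)^(3/2))² = (-117 + 2^(3/2))² = (-117 + 2*√2)²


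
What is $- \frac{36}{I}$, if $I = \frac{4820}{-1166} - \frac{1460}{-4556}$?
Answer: $\frac{2656148}{281355} \approx 9.4406$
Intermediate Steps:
$I = - \frac{2532195}{664037}$ ($I = 4820 \left(- \frac{1}{1166}\right) - - \frac{365}{1139} = - \frac{2410}{583} + \frac{365}{1139} = - \frac{2532195}{664037} \approx -3.8133$)
$- \frac{36}{I} = - \frac{36}{- \frac{2532195}{664037}} = \left(-36\right) \left(- \frac{664037}{2532195}\right) = \frac{2656148}{281355}$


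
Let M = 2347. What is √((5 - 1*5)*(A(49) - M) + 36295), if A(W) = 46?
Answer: √36295 ≈ 190.51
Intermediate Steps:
√((5 - 1*5)*(A(49) - M) + 36295) = √((5 - 1*5)*(46 - 1*2347) + 36295) = √((5 - 5)*(46 - 2347) + 36295) = √(0*(-2301) + 36295) = √(0 + 36295) = √36295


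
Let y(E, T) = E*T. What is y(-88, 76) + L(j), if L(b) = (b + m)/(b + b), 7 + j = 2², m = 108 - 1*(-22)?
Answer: -40255/6 ≈ -6709.2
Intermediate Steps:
m = 130 (m = 108 + 22 = 130)
j = -3 (j = -7 + 2² = -7 + 4 = -3)
L(b) = (130 + b)/(2*b) (L(b) = (b + 130)/(b + b) = (130 + b)/((2*b)) = (130 + b)*(1/(2*b)) = (130 + b)/(2*b))
y(-88, 76) + L(j) = -88*76 + (½)*(130 - 3)/(-3) = -6688 + (½)*(-⅓)*127 = -6688 - 127/6 = -40255/6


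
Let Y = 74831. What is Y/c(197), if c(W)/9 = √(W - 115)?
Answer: 74831*√82/738 ≈ 918.19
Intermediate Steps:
c(W) = 9*√(-115 + W) (c(W) = 9*√(W - 115) = 9*√(-115 + W))
Y/c(197) = 74831/((9*√(-115 + 197))) = 74831/((9*√82)) = 74831*(√82/738) = 74831*√82/738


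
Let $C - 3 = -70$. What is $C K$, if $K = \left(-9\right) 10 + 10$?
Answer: $5360$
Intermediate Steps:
$C = -67$ ($C = 3 - 70 = -67$)
$K = -80$ ($K = -90 + 10 = -80$)
$C K = \left(-67\right) \left(-80\right) = 5360$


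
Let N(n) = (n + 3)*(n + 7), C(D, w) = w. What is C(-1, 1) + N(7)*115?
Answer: 16101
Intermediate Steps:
N(n) = (3 + n)*(7 + n)
C(-1, 1) + N(7)*115 = 1 + (21 + 7² + 10*7)*115 = 1 + (21 + 49 + 70)*115 = 1 + 140*115 = 1 + 16100 = 16101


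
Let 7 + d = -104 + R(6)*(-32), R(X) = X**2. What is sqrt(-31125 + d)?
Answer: 2*I*sqrt(8097) ≈ 179.97*I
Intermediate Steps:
d = -1263 (d = -7 + (-104 + 6**2*(-32)) = -7 + (-104 + 36*(-32)) = -7 + (-104 - 1152) = -7 - 1256 = -1263)
sqrt(-31125 + d) = sqrt(-31125 - 1263) = sqrt(-32388) = 2*I*sqrt(8097)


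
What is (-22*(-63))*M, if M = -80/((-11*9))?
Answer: 1120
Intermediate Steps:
M = 80/99 (M = -80/(-99) = -80*(-1/99) = 80/99 ≈ 0.80808)
(-22*(-63))*M = -22*(-63)*(80/99) = 1386*(80/99) = 1120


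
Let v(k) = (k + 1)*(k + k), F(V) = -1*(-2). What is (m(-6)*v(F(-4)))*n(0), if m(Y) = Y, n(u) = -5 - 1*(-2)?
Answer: 216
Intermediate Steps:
n(u) = -3 (n(u) = -5 + 2 = -3)
F(V) = 2
v(k) = 2*k*(1 + k) (v(k) = (1 + k)*(2*k) = 2*k*(1 + k))
(m(-6)*v(F(-4)))*n(0) = -12*2*(1 + 2)*(-3) = -12*2*3*(-3) = -6*12*(-3) = -72*(-3) = 216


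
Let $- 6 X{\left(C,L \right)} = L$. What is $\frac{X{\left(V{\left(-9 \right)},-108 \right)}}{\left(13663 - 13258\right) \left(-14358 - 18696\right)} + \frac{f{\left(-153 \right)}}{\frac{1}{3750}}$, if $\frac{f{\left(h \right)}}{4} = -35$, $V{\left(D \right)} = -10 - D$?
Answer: $- \frac{390450375001}{743715} \approx -5.25 \cdot 10^{5}$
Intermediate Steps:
$X{\left(C,L \right)} = - \frac{L}{6}$
$f{\left(h \right)} = -140$ ($f{\left(h \right)} = 4 \left(-35\right) = -140$)
$\frac{X{\left(V{\left(-9 \right)},-108 \right)}}{\left(13663 - 13258\right) \left(-14358 - 18696\right)} + \frac{f{\left(-153 \right)}}{\frac{1}{3750}} = \frac{\left(- \frac{1}{6}\right) \left(-108\right)}{\left(13663 - 13258\right) \left(-14358 - 18696\right)} - \frac{140}{\frac{1}{3750}} = \frac{18}{405 \left(-33054\right)} - 140 \frac{1}{\frac{1}{3750}} = \frac{18}{-13386870} - 525000 = 18 \left(- \frac{1}{13386870}\right) - 525000 = - \frac{1}{743715} - 525000 = - \frac{390450375001}{743715}$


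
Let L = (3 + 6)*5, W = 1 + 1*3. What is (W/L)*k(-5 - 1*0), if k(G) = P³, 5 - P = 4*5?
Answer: -300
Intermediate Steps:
W = 4 (W = 1 + 3 = 4)
P = -15 (P = 5 - 4*5 = 5 - 1*20 = 5 - 20 = -15)
L = 45 (L = 9*5 = 45)
k(G) = -3375 (k(G) = (-15)³ = -3375)
(W/L)*k(-5 - 1*0) = (4/45)*(-3375) = -300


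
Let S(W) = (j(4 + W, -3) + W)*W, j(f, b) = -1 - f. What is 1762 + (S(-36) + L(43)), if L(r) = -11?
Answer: 1931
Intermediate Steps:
S(W) = -5*W (S(W) = ((-1 - (4 + W)) + W)*W = ((-1 + (-4 - W)) + W)*W = ((-5 - W) + W)*W = -5*W)
1762 + (S(-36) + L(43)) = 1762 + (-5*(-36) - 11) = 1762 + (180 - 11) = 1762 + 169 = 1931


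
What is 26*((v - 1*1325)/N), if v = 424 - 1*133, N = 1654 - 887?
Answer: -2068/59 ≈ -35.051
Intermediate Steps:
N = 767
v = 291 (v = 424 - 133 = 291)
26*((v - 1*1325)/N) = 26*((291 - 1*1325)/767) = 26*((291 - 1325)*(1/767)) = 26*(-1034*1/767) = 26*(-1034/767) = -2068/59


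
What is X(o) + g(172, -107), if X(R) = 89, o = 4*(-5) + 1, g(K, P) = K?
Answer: 261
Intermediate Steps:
o = -19 (o = -20 + 1 = -19)
X(o) + g(172, -107) = 89 + 172 = 261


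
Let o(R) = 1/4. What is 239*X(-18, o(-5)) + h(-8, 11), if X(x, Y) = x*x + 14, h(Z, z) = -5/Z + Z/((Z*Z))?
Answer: 161565/2 ≈ 80783.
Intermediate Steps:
h(Z, z) = -4/Z (h(Z, z) = -5/Z + Z/(Z²) = -5/Z + Z/Z² = -5/Z + 1/Z = -4/Z)
o(R) = ¼
X(x, Y) = 14 + x² (X(x, Y) = x² + 14 = 14 + x²)
239*X(-18, o(-5)) + h(-8, 11) = 239*(14 + (-18)²) - 4/(-8) = 239*(14 + 324) - 4*(-⅛) = 239*338 + ½ = 80782 + ½ = 161565/2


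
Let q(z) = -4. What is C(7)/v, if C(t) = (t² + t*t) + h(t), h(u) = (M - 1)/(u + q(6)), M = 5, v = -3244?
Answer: -149/4866 ≈ -0.030621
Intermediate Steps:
h(u) = 4/(-4 + u) (h(u) = (5 - 1)/(u - 4) = 4/(-4 + u))
C(t) = 2*t² + 4/(-4 + t) (C(t) = (t² + t*t) + 4/(-4 + t) = (t² + t²) + 4/(-4 + t) = 2*t² + 4/(-4 + t))
C(7)/v = (2*(2 + 7²*(-4 + 7))/(-4 + 7))/(-3244) = (2*(2 + 49*3)/3)*(-1/3244) = (2*(⅓)*(2 + 147))*(-1/3244) = (2*(⅓)*149)*(-1/3244) = (298/3)*(-1/3244) = -149/4866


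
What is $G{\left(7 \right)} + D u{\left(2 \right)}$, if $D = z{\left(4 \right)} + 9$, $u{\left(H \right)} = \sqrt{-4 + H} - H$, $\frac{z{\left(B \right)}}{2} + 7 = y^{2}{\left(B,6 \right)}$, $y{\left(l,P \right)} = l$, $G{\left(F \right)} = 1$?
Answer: $-53 + 27 i \sqrt{2} \approx -53.0 + 38.184 i$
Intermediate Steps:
$z{\left(B \right)} = -14 + 2 B^{2}$
$D = 27$ ($D = \left(-14 + 2 \cdot 4^{2}\right) + 9 = \left(-14 + 2 \cdot 16\right) + 9 = \left(-14 + 32\right) + 9 = 18 + 9 = 27$)
$G{\left(7 \right)} + D u{\left(2 \right)} = 1 + 27 \left(\sqrt{-4 + 2} - 2\right) = 1 + 27 \left(\sqrt{-2} - 2\right) = 1 + 27 \left(i \sqrt{2} - 2\right) = 1 + 27 \left(-2 + i \sqrt{2}\right) = 1 - \left(54 - 27 i \sqrt{2}\right) = -53 + 27 i \sqrt{2}$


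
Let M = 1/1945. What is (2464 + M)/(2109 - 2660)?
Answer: -4792481/1071695 ≈ -4.4719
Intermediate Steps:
M = 1/1945 ≈ 0.00051414
(2464 + M)/(2109 - 2660) = (2464 + 1/1945)/(2109 - 2660) = (4792481/1945)/(-551) = (4792481/1945)*(-1/551) = -4792481/1071695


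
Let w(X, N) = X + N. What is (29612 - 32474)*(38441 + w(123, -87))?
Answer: -110121174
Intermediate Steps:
w(X, N) = N + X
(29612 - 32474)*(38441 + w(123, -87)) = (29612 - 32474)*(38441 + (-87 + 123)) = -2862*(38441 + 36) = -2862*38477 = -110121174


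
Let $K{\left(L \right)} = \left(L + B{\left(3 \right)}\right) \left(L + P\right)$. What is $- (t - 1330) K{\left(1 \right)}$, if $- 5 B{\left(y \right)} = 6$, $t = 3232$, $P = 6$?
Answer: $\frac{13314}{5} \approx 2662.8$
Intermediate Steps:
$B{\left(y \right)} = - \frac{6}{5}$ ($B{\left(y \right)} = \left(- \frac{1}{5}\right) 6 = - \frac{6}{5}$)
$K{\left(L \right)} = \left(6 + L\right) \left(- \frac{6}{5} + L\right)$ ($K{\left(L \right)} = \left(L - \frac{6}{5}\right) \left(L + 6\right) = \left(- \frac{6}{5} + L\right) \left(6 + L\right) = \left(6 + L\right) \left(- \frac{6}{5} + L\right)$)
$- (t - 1330) K{\left(1 \right)} = - (3232 - 1330) \left(- \frac{36}{5} + 1^{2} + \frac{24}{5} \cdot 1\right) = - (3232 - 1330) \left(- \frac{36}{5} + 1 + \frac{24}{5}\right) = \left(-1\right) 1902 \left(- \frac{7}{5}\right) = \left(-1902\right) \left(- \frac{7}{5}\right) = \frac{13314}{5}$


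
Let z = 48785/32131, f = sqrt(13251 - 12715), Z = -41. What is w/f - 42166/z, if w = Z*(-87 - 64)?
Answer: -123166886/4435 + 6191*sqrt(134)/268 ≈ -27504.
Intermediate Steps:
f = 2*sqrt(134) (f = sqrt(536) = 2*sqrt(134) ≈ 23.152)
w = 6191 (w = -41*(-87 - 64) = -41*(-151) = 6191)
z = 4435/2921 (z = 48785*(1/32131) = 4435/2921 ≈ 1.5183)
w/f - 42166/z = 6191/((2*sqrt(134))) - 42166/4435/2921 = 6191*(sqrt(134)/268) - 42166*2921/4435 = 6191*sqrt(134)/268 - 123166886/4435 = -123166886/4435 + 6191*sqrt(134)/268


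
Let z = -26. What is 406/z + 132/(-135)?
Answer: -9707/585 ≈ -16.593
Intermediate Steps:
406/z + 132/(-135) = 406/(-26) + 132/(-135) = 406*(-1/26) + 132*(-1/135) = -203/13 - 44/45 = -9707/585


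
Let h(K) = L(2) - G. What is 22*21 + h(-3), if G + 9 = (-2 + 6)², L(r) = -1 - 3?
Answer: 451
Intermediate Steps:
L(r) = -4
G = 7 (G = -9 + (-2 + 6)² = -9 + 4² = -9 + 16 = 7)
h(K) = -11 (h(K) = -4 - 1*7 = -4 - 7 = -11)
22*21 + h(-3) = 22*21 - 11 = 462 - 11 = 451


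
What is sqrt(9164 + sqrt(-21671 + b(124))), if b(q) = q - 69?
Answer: 2*sqrt(2291 + I*sqrt(1351)) ≈ 95.732 + 0.76789*I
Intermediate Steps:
b(q) = -69 + q
sqrt(9164 + sqrt(-21671 + b(124))) = sqrt(9164 + sqrt(-21671 + (-69 + 124))) = sqrt(9164 + sqrt(-21671 + 55)) = sqrt(9164 + sqrt(-21616)) = sqrt(9164 + 4*I*sqrt(1351))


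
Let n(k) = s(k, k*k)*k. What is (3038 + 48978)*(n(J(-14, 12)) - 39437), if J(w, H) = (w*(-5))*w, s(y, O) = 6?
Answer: -2357209072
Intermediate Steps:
J(w, H) = -5*w**2 (J(w, H) = (-5*w)*w = -5*w**2)
n(k) = 6*k
(3038 + 48978)*(n(J(-14, 12)) - 39437) = (3038 + 48978)*(6*(-5*(-14)**2) - 39437) = 52016*(6*(-5*196) - 39437) = 52016*(6*(-980) - 39437) = 52016*(-5880 - 39437) = 52016*(-45317) = -2357209072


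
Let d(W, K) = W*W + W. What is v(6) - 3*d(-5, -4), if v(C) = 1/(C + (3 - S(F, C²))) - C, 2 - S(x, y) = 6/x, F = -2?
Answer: -263/4 ≈ -65.750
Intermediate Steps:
d(W, K) = W + W² (d(W, K) = W² + W = W + W²)
S(x, y) = 2 - 6/x
v(C) = 1/(-2 + C) - C (v(C) = 1/(C + (3 - (2 - 6/(-2)))) - C = 1/(C + (3 - (2 - 6*(-½)))) - C = 1/(C + (3 - (2 + 3))) - C = 1/(C + (3 - 1*5)) - C = 1/(C + (3 - 5)) - C = 1/(C - 2) - C = 1/(-2 + C) - C)
v(6) - 3*d(-5, -4) = (1 - 1*6² + 2*6)/(-2 + 6) - (-15)*(1 - 5) = (1 - 1*36 + 12)/4 - (-15)*(-4) = (1 - 36 + 12)/4 - 3*20 = (¼)*(-23) - 60 = -23/4 - 60 = -263/4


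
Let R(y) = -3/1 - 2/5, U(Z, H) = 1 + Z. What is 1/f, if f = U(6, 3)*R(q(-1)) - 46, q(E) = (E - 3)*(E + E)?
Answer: -5/349 ≈ -0.014327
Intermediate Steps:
q(E) = 2*E*(-3 + E) (q(E) = (-3 + E)*(2*E) = 2*E*(-3 + E))
R(y) = -17/5 (R(y) = -3*1 - 2*⅕ = -3 - ⅖ = -17/5)
f = -349/5 (f = (1 + 6)*(-17/5) - 46 = 7*(-17/5) - 46 = -119/5 - 46 = -349/5 ≈ -69.800)
1/f = 1/(-349/5) = -5/349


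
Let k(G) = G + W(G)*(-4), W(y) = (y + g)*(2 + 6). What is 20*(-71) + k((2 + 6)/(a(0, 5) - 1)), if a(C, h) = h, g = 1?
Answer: -1514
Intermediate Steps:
W(y) = 8 + 8*y (W(y) = (y + 1)*(2 + 6) = (1 + y)*8 = 8 + 8*y)
k(G) = -32 - 31*G (k(G) = G + (8 + 8*G)*(-4) = G + (-32 - 32*G) = -32 - 31*G)
20*(-71) + k((2 + 6)/(a(0, 5) - 1)) = 20*(-71) + (-32 - 31*(2 + 6)/(5 - 1)) = -1420 + (-32 - 248/4) = -1420 + (-32 - 31*2) = -1420 + (-32 - 62) = -1420 - 94 = -1514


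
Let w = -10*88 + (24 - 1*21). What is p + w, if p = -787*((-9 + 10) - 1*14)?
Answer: 9354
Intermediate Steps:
w = -877 (w = -880 + (24 - 21) = -880 + 3 = -877)
p = 10231 (p = -787*(1 - 14) = -787*(-13) = 10231)
p + w = 10231 - 877 = 9354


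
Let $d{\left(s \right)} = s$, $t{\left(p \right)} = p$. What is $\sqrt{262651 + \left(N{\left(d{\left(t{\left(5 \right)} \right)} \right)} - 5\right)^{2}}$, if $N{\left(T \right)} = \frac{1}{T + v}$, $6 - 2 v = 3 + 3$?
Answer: $\frac{\sqrt{6566851}}{5} \approx 512.52$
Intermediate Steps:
$v = 0$ ($v = 3 - \frac{3 + 3}{2} = 3 - 3 = 0$)
$N{\left(T \right)} = \frac{1}{T}$ ($N{\left(T \right)} = \frac{1}{T + 0} = \frac{1}{T}$)
$\sqrt{262651 + \left(N{\left(d{\left(t{\left(5 \right)} \right)} \right)} - 5\right)^{2}} = \sqrt{262651 + \left(\frac{1}{5} - 5\right)^{2}} = \sqrt{262651 + \left(- \frac{24}{5}\right)^{2}} = \sqrt{262651 + \frac{576}{25}} = \sqrt{\frac{6566851}{25}} = \frac{\sqrt{6566851}}{5}$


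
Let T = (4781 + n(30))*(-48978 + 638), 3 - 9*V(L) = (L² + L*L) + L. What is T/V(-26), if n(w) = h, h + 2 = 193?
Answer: 240346480/147 ≈ 1.6350e+6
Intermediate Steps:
h = 191 (h = -2 + 193 = 191)
n(w) = 191
V(L) = ⅓ - 2*L²/9 - L/9 (V(L) = ⅓ - ((L² + L*L) + L)/9 = ⅓ - ((L² + L²) + L)/9 = ⅓ - (2*L² + L)/9 = ⅓ - (L + 2*L²)/9 = ⅓ + (-2*L²/9 - L/9) = ⅓ - 2*L²/9 - L/9)
T = -240346480 (T = (4781 + 191)*(-48978 + 638) = 4972*(-48340) = -240346480)
T/V(-26) = -240346480/(⅓ - 2/9*(-26)² - ⅑*(-26)) = -240346480/(⅓ - 2/9*676 + 26/9) = -240346480/(⅓ - 1352/9 + 26/9) = -240346480/(-147) = -240346480*(-1/147) = 240346480/147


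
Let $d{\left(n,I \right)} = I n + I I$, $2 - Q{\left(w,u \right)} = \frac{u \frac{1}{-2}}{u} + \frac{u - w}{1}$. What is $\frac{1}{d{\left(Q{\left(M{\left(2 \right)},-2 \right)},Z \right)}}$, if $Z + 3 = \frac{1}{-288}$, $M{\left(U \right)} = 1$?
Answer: $- \frac{82944}{621935} \approx -0.13336$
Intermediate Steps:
$Q{\left(w,u \right)} = \frac{5}{2} + w - u$ ($Q{\left(w,u \right)} = 2 - \left(\frac{u \frac{1}{-2}}{u} + \frac{u - w}{1}\right) = 2 - \left(\frac{u \left(- \frac{1}{2}\right)}{u} + \left(u - w\right) 1\right) = 2 - \left(\frac{\left(- \frac{1}{2}\right) u}{u} + \left(u - w\right)\right) = 2 - \left(- \frac{1}{2} + \left(u - w\right)\right) = 2 - \left(- \frac{1}{2} + u - w\right) = 2 + \left(\frac{1}{2} + w - u\right) = \frac{5}{2} + w - u$)
$Z = - \frac{865}{288}$ ($Z = -3 + \frac{1}{-288} = -3 - \frac{1}{288} = - \frac{865}{288} \approx -3.0035$)
$d{\left(n,I \right)} = I^{2} + I n$ ($d{\left(n,I \right)} = I n + I^{2} = I^{2} + I n$)
$\frac{1}{d{\left(Q{\left(M{\left(2 \right)},-2 \right)},Z \right)}} = \frac{1}{\left(- \frac{865}{288}\right) \left(- \frac{865}{288} + \left(\frac{5}{2} + 1 - -2\right)\right)} = \frac{1}{\left(- \frac{865}{288}\right) \left(- \frac{865}{288} + \left(\frac{5}{2} + 1 + 2\right)\right)} = \frac{1}{\left(- \frac{865}{288}\right) \left(- \frac{865}{288} + \frac{11}{2}\right)} = \frac{1}{\left(- \frac{865}{288}\right) \frac{719}{288}} = \frac{1}{- \frac{621935}{82944}} = - \frac{82944}{621935}$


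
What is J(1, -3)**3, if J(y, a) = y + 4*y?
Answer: 125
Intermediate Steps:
J(y, a) = 5*y
J(1, -3)**3 = (5*1)**3 = 5**3 = 125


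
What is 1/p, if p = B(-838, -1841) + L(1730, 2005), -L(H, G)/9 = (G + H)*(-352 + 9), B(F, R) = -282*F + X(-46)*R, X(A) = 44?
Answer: 1/11685257 ≈ 8.5578e-8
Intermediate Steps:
B(F, R) = -282*F + 44*R
L(H, G) = 3087*G + 3087*H (L(H, G) = -9*(G + H)*(-352 + 9) = -9*(G + H)*(-343) = -9*(-343*G - 343*H) = 3087*G + 3087*H)
p = 11685257 (p = (-282*(-838) + 44*(-1841)) + (3087*2005 + 3087*1730) = (236316 - 81004) + (6189435 + 5340510) = 155312 + 11529945 = 11685257)
1/p = 1/11685257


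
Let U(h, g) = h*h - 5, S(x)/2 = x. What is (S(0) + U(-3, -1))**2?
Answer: 16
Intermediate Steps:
S(x) = 2*x
U(h, g) = -5 + h**2 (U(h, g) = h**2 - 5 = -5 + h**2)
(S(0) + U(-3, -1))**2 = (2*0 + (-5 + (-3)**2))**2 = (0 + (-5 + 9))**2 = (0 + 4)**2 = 4**2 = 16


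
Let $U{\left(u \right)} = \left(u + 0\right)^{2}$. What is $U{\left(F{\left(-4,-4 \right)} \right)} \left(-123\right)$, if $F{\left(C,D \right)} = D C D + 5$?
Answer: $-428163$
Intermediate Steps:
$F{\left(C,D \right)} = 5 + C D^{2}$ ($F{\left(C,D \right)} = C D D + 5 = C D^{2} + 5 = 5 + C D^{2}$)
$U{\left(u \right)} = u^{2}$
$U{\left(F{\left(-4,-4 \right)} \right)} \left(-123\right) = \left(5 - 4 \left(-4\right)^{2}\right)^{2} \left(-123\right) = \left(5 - 64\right)^{2} \left(-123\right) = \left(-59\right)^{2} \left(-123\right) = 3481 \left(-123\right) = -428163$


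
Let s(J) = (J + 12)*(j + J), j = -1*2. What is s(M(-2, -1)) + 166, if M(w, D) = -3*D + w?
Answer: 153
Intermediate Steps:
j = -2
M(w, D) = w - 3*D
s(J) = (-2 + J)*(12 + J) (s(J) = (J + 12)*(-2 + J) = (12 + J)*(-2 + J) = (-2 + J)*(12 + J))
s(M(-2, -1)) + 166 = (-24 + (-2 - 3*(-1))² + 10*(-2 - 3*(-1))) + 166 = (-24 + (-2 + 3)² + 10*(-2 + 3)) + 166 = (-24 + 1² + 10*1) + 166 = (-24 + 1 + 10) + 166 = -13 + 166 = 153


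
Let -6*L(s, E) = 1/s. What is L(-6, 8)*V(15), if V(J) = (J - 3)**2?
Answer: 4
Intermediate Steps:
L(s, E) = -1/(6*s)
V(J) = (-3 + J)**2
L(-6, 8)*V(15) = (-1/6/(-6))*(-3 + 15)**2 = -1/6*(-1/6)*12**2 = (1/36)*144 = 4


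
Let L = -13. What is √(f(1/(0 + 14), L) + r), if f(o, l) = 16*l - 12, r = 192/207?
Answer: 2*I*√260751/69 ≈ 14.801*I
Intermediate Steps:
r = 64/69 (r = 192*(1/207) = 64/69 ≈ 0.92754)
f(o, l) = -12 + 16*l
√(f(1/(0 + 14), L) + r) = √((-12 + 16*(-13)) + 64/69) = √((-12 - 208) + 64/69) = √(-220 + 64/69) = √(-15116/69) = 2*I*√260751/69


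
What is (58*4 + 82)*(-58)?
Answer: -18212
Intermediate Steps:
(58*4 + 82)*(-58) = (232 + 82)*(-58) = 314*(-58) = -18212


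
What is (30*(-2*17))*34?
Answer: -34680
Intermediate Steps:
(30*(-2*17))*34 = (30*(-34))*34 = -1020*34 = -34680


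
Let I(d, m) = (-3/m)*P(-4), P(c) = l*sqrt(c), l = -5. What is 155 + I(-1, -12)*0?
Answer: 155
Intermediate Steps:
P(c) = -5*sqrt(c)
I(d, m) = 30*I/m (I(d, m) = (-3/m)*(-10*I) = 30*I/m)
155 + I(-1, -12)*0 = 155 + (30*I/(-12))*0 = 155 + (30*I*(-1/12))*0 = 155 - 5*I/2*0 = 155 + 0 = 155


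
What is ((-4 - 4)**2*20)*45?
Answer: 57600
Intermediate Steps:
((-4 - 4)**2*20)*45 = ((-8)**2*20)*45 = (64*20)*45 = 1280*45 = 57600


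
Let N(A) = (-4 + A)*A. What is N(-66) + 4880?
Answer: 9500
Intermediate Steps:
N(A) = A*(-4 + A)
N(-66) + 4880 = -66*(-4 - 66) + 4880 = -66*(-70) + 4880 = 4620 + 4880 = 9500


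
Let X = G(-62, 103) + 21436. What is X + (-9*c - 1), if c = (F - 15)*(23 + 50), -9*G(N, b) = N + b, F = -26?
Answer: 435307/9 ≈ 48367.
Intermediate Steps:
G(N, b) = -N/9 - b/9 (G(N, b) = -(N + b)/9 = -N/9 - b/9)
c = -2993 (c = (-26 - 15)*(23 + 50) = -41*73 = -2993)
X = 192883/9 (X = (-⅑*(-62) - ⅑*103) + 21436 = (62/9 - 103/9) + 21436 = -41/9 + 21436 = 192883/9 ≈ 21431.)
X + (-9*c - 1) = 192883/9 + (-9*(-2993) - 1) = 192883/9 + (26937 - 1) = 192883/9 + 26936 = 435307/9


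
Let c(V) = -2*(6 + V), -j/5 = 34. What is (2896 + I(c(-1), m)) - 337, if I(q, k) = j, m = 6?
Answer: 2389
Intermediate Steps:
j = -170 (j = -5*34 = -170)
c(V) = -12 - 2*V
I(q, k) = -170
(2896 + I(c(-1), m)) - 337 = (2896 - 170) - 337 = 2726 - 337 = 2389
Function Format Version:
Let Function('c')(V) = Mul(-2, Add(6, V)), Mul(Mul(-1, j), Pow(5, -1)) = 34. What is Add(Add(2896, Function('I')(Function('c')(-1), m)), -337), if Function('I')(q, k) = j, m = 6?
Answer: 2389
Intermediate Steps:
j = -170 (j = Mul(-5, 34) = -170)
Function('c')(V) = Add(-12, Mul(-2, V))
Function('I')(q, k) = -170
Add(Add(2896, Function('I')(Function('c')(-1), m)), -337) = Add(Add(2896, -170), -337) = Add(2726, -337) = 2389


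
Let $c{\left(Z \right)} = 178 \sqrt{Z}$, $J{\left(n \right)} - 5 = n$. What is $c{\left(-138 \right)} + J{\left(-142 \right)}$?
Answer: $-137 + 178 i \sqrt{138} \approx -137.0 + 2091.0 i$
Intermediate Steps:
$J{\left(n \right)} = 5 + n$
$c{\left(-138 \right)} + J{\left(-142 \right)} = 178 \sqrt{-138} + \left(5 - 142\right) = 178 i \sqrt{138} - 137 = -137 + 178 i \sqrt{138}$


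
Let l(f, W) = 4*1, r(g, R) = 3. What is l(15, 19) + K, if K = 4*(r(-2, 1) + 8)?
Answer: 48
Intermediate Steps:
K = 44 (K = 4*(3 + 8) = 4*11 = 44)
l(f, W) = 4
l(15, 19) + K = 4 + 44 = 48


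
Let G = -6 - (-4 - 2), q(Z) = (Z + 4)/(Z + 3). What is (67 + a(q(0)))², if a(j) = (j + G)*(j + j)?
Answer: 403225/81 ≈ 4978.1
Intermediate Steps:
q(Z) = (4 + Z)/(3 + Z)
G = 0 (G = -6 - 1*(-6) = -6 + 6 = 0)
a(j) = 2*j² (a(j) = (j + 0)*(j + j) = j*(2*j) = 2*j²)
(67 + a(q(0)))² = (67 + 2*((4 + 0)/(3 + 0))²)² = (67 + 2*(4/3)²)² = (67 + 2*(16/9))² = (67 + 32/9)² = (635/9)² = 403225/81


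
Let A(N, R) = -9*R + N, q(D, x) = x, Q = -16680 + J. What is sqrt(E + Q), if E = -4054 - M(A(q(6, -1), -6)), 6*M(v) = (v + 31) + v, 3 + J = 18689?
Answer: 5*I*sqrt(2982)/6 ≈ 45.506*I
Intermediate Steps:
J = 18686 (J = -3 + 18689 = 18686)
Q = 2006 (Q = -16680 + 18686 = 2006)
A(N, R) = N - 9*R
M(v) = 31/6 + v/3 (M(v) = ((v + 31) + v)/6 = ((31 + v) + v)/6 = (31 + 2*v)/6 = 31/6 + v/3)
E = -24461/6 (E = -4054 - (31/6 + (-1 - 9*(-6))/3) = -4054 - (31/6 + (-1 + 54)/3) = -4054 - (31/6 + (1/3)*53) = -4054 - (31/6 + 53/3) = -4054 - 1*137/6 = -4054 - 137/6 = -24461/6 ≈ -4076.8)
sqrt(E + Q) = sqrt(-24461/6 + 2006) = sqrt(-12425/6) = 5*I*sqrt(2982)/6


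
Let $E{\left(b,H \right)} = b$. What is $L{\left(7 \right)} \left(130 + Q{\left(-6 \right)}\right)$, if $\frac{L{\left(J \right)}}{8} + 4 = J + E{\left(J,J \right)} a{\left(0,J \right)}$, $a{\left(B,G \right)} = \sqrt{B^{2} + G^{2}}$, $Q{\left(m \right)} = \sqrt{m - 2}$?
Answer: $54080 + 832 i \sqrt{2} \approx 54080.0 + 1176.6 i$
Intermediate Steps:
$Q{\left(m \right)} = \sqrt{-2 + m}$
$L{\left(J \right)} = -32 + 8 J + 8 J \sqrt{J^{2}}$ ($L{\left(J \right)} = -32 + 8 \left(J + J \sqrt{0^{2} + J^{2}}\right) = -32 + 8 \left(J + J \sqrt{0 + J^{2}}\right) = -32 + 8 \left(J + J \sqrt{J^{2}}\right) = -32 + \left(8 J + 8 J \sqrt{J^{2}}\right) = -32 + 8 J + 8 J \sqrt{J^{2}}$)
$L{\left(7 \right)} \left(130 + Q{\left(-6 \right)}\right) = \left(-32 + 8 \cdot 7 + 8 \cdot 7 \sqrt{7^{2}}\right) \left(130 + \sqrt{-2 - 6}\right) = \left(-32 + 56 + 8 \cdot 7 \sqrt{49}\right) \left(130 + \sqrt{-8}\right) = \left(-32 + 56 + 8 \cdot 7 \cdot 7\right) \left(130 + 2 i \sqrt{2}\right) = \left(-32 + 56 + 392\right) \left(130 + 2 i \sqrt{2}\right) = 416 \left(130 + 2 i \sqrt{2}\right) = 54080 + 832 i \sqrt{2}$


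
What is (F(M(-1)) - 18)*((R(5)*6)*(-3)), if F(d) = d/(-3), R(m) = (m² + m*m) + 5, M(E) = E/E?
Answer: 18150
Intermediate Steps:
M(E) = 1
R(m) = 5 + 2*m² (R(m) = (m² + m²) + 5 = 2*m² + 5 = 5 + 2*m²)
F(d) = -d/3 (F(d) = d*(-⅓) = -d/3)
(F(M(-1)) - 18)*((R(5)*6)*(-3)) = (-⅓*1 - 18)*(((5 + 2*5²)*6)*(-3)) = (-⅓ - 18)*(((5 + 2*25)*6)*(-3)) = -55*(5 + 50)*6*(-3)/3 = -55*55*6*(-3)/3 = -6050*(-3) = -55/3*(-990) = 18150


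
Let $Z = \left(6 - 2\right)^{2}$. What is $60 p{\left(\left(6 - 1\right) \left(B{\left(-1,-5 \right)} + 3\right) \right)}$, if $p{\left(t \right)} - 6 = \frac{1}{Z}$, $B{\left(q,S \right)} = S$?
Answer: $\frac{1455}{4} \approx 363.75$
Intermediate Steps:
$Z = 16$ ($Z = 4^{2} = 16$)
$p{\left(t \right)} = \frac{97}{16}$ ($p{\left(t \right)} = 6 + \frac{1}{16} = \frac{97}{16}$)
$60 p{\left(\left(6 - 1\right) \left(B{\left(-1,-5 \right)} + 3\right) \right)} = 60 \cdot \frac{97}{16} = \frac{1455}{4}$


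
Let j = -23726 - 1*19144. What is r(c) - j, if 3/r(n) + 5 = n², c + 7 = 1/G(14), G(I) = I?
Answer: 361351818/8429 ≈ 42870.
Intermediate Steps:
j = -42870 (j = -23726 - 19144 = -42870)
c = -97/14 (c = -7 + 1/14 = -97/14 ≈ -6.9286)
r(n) = 3/(-5 + n²)
r(c) - j = 3/(-5 + (-97/14)²) - 1*(-42870) = 3/(-5 + 9409/196) + 42870 = 3/(8429/196) + 42870 = 3*(196/8429) + 42870 = 588/8429 + 42870 = 361351818/8429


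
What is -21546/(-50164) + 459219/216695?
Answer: 13852586193/5435143990 ≈ 2.5487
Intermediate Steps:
-21546/(-50164) + 459219/216695 = -21546*(-1/50164) + 459219*(1/216695) = 10773/25082 + 459219/216695 = 13852586193/5435143990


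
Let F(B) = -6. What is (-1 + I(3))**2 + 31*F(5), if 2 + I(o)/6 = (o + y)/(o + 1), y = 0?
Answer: -455/4 ≈ -113.75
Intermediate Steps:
I(o) = -12 + 6*o/(1 + o) (I(o) = -12 + 6*((o + 0)/(o + 1)) = -12 + 6*(o/(1 + o)) = -12 + 6*o/(1 + o))
(-1 + I(3))**2 + 31*F(5) = (-1 + 6*(-2 - 1*3)/(1 + 3))**2 + 31*(-6) = (-1 + 6*(-2 - 3)/4)**2 - 186 = (-1 + 6*(1/4)*(-5))**2 - 186 = (-1 - 15/2)**2 - 186 = (-17/2)**2 - 186 = 289/4 - 186 = -455/4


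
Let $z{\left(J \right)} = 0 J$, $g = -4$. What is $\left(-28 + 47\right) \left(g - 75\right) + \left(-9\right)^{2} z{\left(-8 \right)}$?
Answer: $-1501$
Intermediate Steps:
$z{\left(J \right)} = 0$
$\left(-28 + 47\right) \left(g - 75\right) + \left(-9\right)^{2} z{\left(-8 \right)} = \left(-28 + 47\right) \left(-4 - 75\right) + \left(-9\right)^{2} \cdot 0 = 19 \left(-79\right) + 81 \cdot 0 = -1501 + 0 = -1501$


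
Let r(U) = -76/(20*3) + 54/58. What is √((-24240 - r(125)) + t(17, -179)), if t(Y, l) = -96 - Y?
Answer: I*√4608132915/435 ≈ 156.05*I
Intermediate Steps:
r(U) = -146/435 (r(U) = -76/60 + 54*(1/58) = -76*1/60 + 27/29 = -19/15 + 27/29 = -146/435)
√((-24240 - r(125)) + t(17, -179)) = √((-24240 - 1*(-146/435)) + (-96 - 1*17)) = √((-24240 + 146/435) + (-96 - 17)) = √(-10544254/435 - 113) = √(-10593409/435) = I*√4608132915/435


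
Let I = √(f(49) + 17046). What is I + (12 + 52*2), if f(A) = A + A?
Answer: 116 + 2*√4286 ≈ 246.94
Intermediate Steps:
f(A) = 2*A
I = 2*√4286 (I = √(2*49 + 17046) = √(98 + 17046) = √17144 = 2*√4286 ≈ 130.94)
I + (12 + 52*2) = 2*√4286 + (12 + 52*2) = 2*√4286 + (12 + 104) = 2*√4286 + 116 = 116 + 2*√4286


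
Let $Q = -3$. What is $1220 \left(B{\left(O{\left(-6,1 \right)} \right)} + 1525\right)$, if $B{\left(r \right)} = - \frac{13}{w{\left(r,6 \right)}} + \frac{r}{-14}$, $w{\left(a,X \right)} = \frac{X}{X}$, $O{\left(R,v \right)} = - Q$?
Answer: $\frac{12910650}{7} \approx 1.8444 \cdot 10^{6}$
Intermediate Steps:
$O{\left(R,v \right)} = 3$ ($O{\left(R,v \right)} = \left(-1\right) \left(-3\right) = 3$)
$w{\left(a,X \right)} = 1$
$B{\left(r \right)} = -13 - \frac{r}{14}$ ($B{\left(r \right)} = - \frac{13}{1} + \frac{r}{-14} = \left(-13\right) 1 + r \left(- \frac{1}{14}\right) = -13 - \frac{r}{14}$)
$1220 \left(B{\left(O{\left(-6,1 \right)} \right)} + 1525\right) = 1220 \left(\left(-13 - \frac{3}{14}\right) + 1525\right) = 1220 \left(- \frac{185}{14} + 1525\right) = 1220 \cdot \frac{21165}{14} = \frac{12910650}{7}$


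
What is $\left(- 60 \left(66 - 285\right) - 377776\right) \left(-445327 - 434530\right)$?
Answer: $320827537052$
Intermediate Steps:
$\left(- 60 \left(66 - 285\right) - 377776\right) \left(-445327 - 434530\right) = \left(\left(-60\right) \left(-219\right) - 377776\right) \left(-879857\right) = \left(13140 - 377776\right) \left(-879857\right) = \left(-364636\right) \left(-879857\right) = 320827537052$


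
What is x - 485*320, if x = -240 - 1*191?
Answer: -155631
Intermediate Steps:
x = -431 (x = -240 - 191 = -431)
x - 485*320 = -431 - 485*320 = -431 - 155200 = -155631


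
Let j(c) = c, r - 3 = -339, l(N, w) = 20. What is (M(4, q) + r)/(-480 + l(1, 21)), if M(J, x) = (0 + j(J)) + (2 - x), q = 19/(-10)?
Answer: 3281/4600 ≈ 0.71326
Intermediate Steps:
q = -19/10 (q = 19*(-⅒) = -19/10 ≈ -1.9000)
r = -336 (r = 3 - 339 = -336)
M(J, x) = 2 + J - x (M(J, x) = (0 + J) + (2 - x) = J + (2 - x) = 2 + J - x)
(M(4, q) + r)/(-480 + l(1, 21)) = ((2 + 4 - 1*(-19/10)) - 336)/(-480 + 20) = ((2 + 4 + 19/10) - 336)/(-460) = (79/10 - 336)*(-1/460) = -3281/10*(-1/460) = 3281/4600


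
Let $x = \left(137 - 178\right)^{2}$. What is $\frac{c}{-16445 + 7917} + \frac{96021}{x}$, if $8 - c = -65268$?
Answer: $\frac{4324013}{87412} \approx 49.467$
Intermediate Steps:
$x = 1681$ ($x = \left(-41\right)^{2} = 1681$)
$c = 65276$ ($c = 8 - -65268 = 8 + 65268 = 65276$)
$\frac{c}{-16445 + 7917} + \frac{96021}{x} = \frac{65276}{-16445 + 7917} + \frac{96021}{1681} = \frac{65276}{-8528} + 96021 \cdot \frac{1}{1681} = 65276 \left(- \frac{1}{8528}\right) + \frac{96021}{1681} = - \frac{16319}{2132} + \frac{96021}{1681} = \frac{4324013}{87412}$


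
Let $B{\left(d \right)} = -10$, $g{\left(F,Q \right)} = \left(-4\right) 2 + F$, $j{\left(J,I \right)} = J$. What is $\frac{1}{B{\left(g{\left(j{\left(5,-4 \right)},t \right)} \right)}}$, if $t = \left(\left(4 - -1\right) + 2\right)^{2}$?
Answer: $- \frac{1}{10} \approx -0.1$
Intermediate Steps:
$t = 49$ ($t = \left(\left(4 + 1\right) + 2\right)^{2} = \left(5 + 2\right)^{2} = 7^{2} = 49$)
$g{\left(F,Q \right)} = -8 + F$
$\frac{1}{B{\left(g{\left(j{\left(5,-4 \right)},t \right)} \right)}} = \frac{1}{-10} = - \frac{1}{10}$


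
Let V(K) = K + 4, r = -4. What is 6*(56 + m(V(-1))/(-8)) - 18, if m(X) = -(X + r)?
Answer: 1269/4 ≈ 317.25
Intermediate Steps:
V(K) = 4 + K
m(X) = 4 - X (m(X) = -(X - 4) = -(-4 + X) = 4 - X)
6*(56 + m(V(-1))/(-8)) - 18 = 6*(56 + (4 - (4 - 1))/(-8)) - 18 = 6*(56 + (4 - 1*3)*(-1/8)) - 18 = 6*(56 + (4 - 3)*(-1/8)) - 18 = 6*(56 + 1*(-1/8)) - 18 = 6*(56 - 1/8) - 18 = 6*(447/8) - 18 = 1341/4 - 18 = 1269/4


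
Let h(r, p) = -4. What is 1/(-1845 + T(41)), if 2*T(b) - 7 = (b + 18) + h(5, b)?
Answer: -1/1814 ≈ -0.00055127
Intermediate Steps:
T(b) = 21/2 + b/2 (T(b) = 7/2 + ((b + 18) - 4)/2 = 7/2 + ((18 + b) - 4)/2 = 7/2 + (14 + b)/2 = 7/2 + (7 + b/2) = 21/2 + b/2)
1/(-1845 + T(41)) = 1/(-1845 + (21/2 + (½)*41)) = 1/(-1845 + (21/2 + 41/2)) = 1/(-1845 + 31) = 1/(-1814) = -1/1814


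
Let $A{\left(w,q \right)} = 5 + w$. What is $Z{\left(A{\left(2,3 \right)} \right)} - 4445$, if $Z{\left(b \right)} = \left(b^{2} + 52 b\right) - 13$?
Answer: $-4045$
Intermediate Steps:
$Z{\left(b \right)} = -13 + b^{2} + 52 b$
$Z{\left(A{\left(2,3 \right)} \right)} - 4445 = \left(-13 + \left(5 + 2\right)^{2} + 52 \left(5 + 2\right)\right) - 4445 = \left(-13 + 7^{2} + 52 \cdot 7\right) - 4445 = \left(-13 + 49 + 364\right) - 4445 = 400 - 4445 = -4045$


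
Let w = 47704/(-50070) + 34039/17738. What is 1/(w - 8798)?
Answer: -444070830/3906506082751 ≈ -0.00011367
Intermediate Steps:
w = 429079589/444070830 (w = 47704*(-1/50070) + 34039*(1/17738) = -23852/25035 + 34039/17738 = 429079589/444070830 ≈ 0.96624)
1/(w - 8798) = 1/(429079589/444070830 - 8798) = 1/(-3906506082751/444070830) = -444070830/3906506082751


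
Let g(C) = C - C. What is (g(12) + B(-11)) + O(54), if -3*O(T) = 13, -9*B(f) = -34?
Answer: -5/9 ≈ -0.55556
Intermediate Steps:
B(f) = 34/9 (B(f) = -⅑*(-34) = 34/9)
g(C) = 0
O(T) = -13/3 (O(T) = -⅓*13 = -13/3)
(g(12) + B(-11)) + O(54) = (0 + 34/9) - 13/3 = 34/9 - 13/3 = -5/9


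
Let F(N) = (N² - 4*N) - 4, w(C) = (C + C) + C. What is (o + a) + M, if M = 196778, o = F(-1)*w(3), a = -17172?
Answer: 179615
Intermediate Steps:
w(C) = 3*C (w(C) = 2*C + C = 3*C)
F(N) = -4 + N² - 4*N
o = 9 (o = (-4 + (-1)² - 4*(-1))*(3*3) = (-4 + 1 + 4)*9 = 1*9 = 9)
(o + a) + M = (9 - 17172) + 196778 = -17163 + 196778 = 179615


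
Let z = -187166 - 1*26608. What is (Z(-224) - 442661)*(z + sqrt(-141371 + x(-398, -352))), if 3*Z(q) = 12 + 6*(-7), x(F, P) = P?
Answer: 94631550354 - 1328013*I*sqrt(15747) ≈ 9.4631e+10 - 1.6665e+8*I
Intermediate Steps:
Z(q) = -10 (Z(q) = (12 + 6*(-7))/3 = (12 - 42)/3 = (1/3)*(-30) = -10)
z = -213774 (z = -187166 - 26608 = -213774)
(Z(-224) - 442661)*(z + sqrt(-141371 + x(-398, -352))) = (-10 - 442661)*(-213774 + sqrt(-141371 - 352)) = -442671*(-213774 + sqrt(-141723)) = -442671*(-213774 + 3*I*sqrt(15747)) = 94631550354 - 1328013*I*sqrt(15747)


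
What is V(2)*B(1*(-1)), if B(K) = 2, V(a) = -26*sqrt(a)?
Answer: -52*sqrt(2) ≈ -73.539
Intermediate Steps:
V(2)*B(1*(-1)) = -26*sqrt(2)*2 = -52*sqrt(2)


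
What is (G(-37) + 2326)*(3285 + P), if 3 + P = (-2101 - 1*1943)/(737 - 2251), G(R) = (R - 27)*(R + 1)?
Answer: 11512476480/757 ≈ 1.5208e+7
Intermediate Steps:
G(R) = (1 + R)*(-27 + R) (G(R) = (-27 + R)*(1 + R) = (1 + R)*(-27 + R))
P = -249/757 (P = -3 + (-2101 - 1*1943)/(737 - 2251) = -3 + (-2101 - 1943)/(-1514) = -3 - 4044*(-1/1514) = -3 + 2022/757 = -249/757 ≈ -0.32893)
(G(-37) + 2326)*(3285 + P) = ((-27 + (-37)² - 26*(-37)) + 2326)*(3285 - 249/757) = ((-27 + 1369 + 962) + 2326)*(2486496/757) = (2304 + 2326)*(2486496/757) = 4630*(2486496/757) = 11512476480/757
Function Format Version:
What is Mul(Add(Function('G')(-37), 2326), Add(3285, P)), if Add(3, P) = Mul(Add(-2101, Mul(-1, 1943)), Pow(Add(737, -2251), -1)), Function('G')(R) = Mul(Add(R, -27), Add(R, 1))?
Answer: Rational(11512476480, 757) ≈ 1.5208e+7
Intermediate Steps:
Function('G')(R) = Mul(Add(1, R), Add(-27, R)) (Function('G')(R) = Mul(Add(-27, R), Add(1, R)) = Mul(Add(1, R), Add(-27, R)))
P = Rational(-249, 757) (P = Add(-3, Mul(Add(-2101, Mul(-1, 1943)), Pow(Add(737, -2251), -1))) = Add(-3, Mul(Add(-2101, -1943), Pow(-1514, -1))) = Add(-3, Mul(-4044, Rational(-1, 1514))) = Add(-3, Rational(2022, 757)) = Rational(-249, 757) ≈ -0.32893)
Mul(Add(Function('G')(-37), 2326), Add(3285, P)) = Mul(Add(Add(-27, Pow(-37, 2), Mul(-26, -37)), 2326), Add(3285, Rational(-249, 757))) = Mul(Add(Add(-27, 1369, 962), 2326), Rational(2486496, 757)) = Mul(Add(2304, 2326), Rational(2486496, 757)) = Mul(4630, Rational(2486496, 757)) = Rational(11512476480, 757)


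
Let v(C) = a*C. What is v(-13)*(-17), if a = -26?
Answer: -5746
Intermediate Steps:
v(C) = -26*C
v(-13)*(-17) = -26*(-13)*(-17) = 338*(-17) = -5746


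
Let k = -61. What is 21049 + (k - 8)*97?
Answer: 14356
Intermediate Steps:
21049 + (k - 8)*97 = 21049 + (-61 - 8)*97 = 21049 - 69*97 = 21049 - 6693 = 14356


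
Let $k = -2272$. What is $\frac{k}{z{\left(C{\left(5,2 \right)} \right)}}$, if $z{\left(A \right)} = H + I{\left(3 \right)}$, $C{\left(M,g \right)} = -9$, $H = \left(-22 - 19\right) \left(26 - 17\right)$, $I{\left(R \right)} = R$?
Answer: $\frac{1136}{183} \approx 6.2076$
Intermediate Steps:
$H = -369$ ($H = \left(-41\right) 9 = -369$)
$z{\left(A \right)} = -366$ ($z{\left(A \right)} = -369 + 3 = -366$)
$\frac{k}{z{\left(C{\left(5,2 \right)} \right)}} = - \frac{2272}{-366} = \left(-2272\right) \left(- \frac{1}{366}\right) = \frac{1136}{183}$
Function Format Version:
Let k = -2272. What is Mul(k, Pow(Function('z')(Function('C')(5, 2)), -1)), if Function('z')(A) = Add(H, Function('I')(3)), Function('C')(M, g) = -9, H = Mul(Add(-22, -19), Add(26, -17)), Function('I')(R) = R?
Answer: Rational(1136, 183) ≈ 6.2076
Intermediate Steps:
H = -369 (H = Mul(-41, 9) = -369)
Function('z')(A) = -366 (Function('z')(A) = Add(-369, 3) = -366)
Mul(k, Pow(Function('z')(Function('C')(5, 2)), -1)) = Mul(-2272, Pow(-366, -1)) = Mul(-2272, Rational(-1, 366)) = Rational(1136, 183)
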